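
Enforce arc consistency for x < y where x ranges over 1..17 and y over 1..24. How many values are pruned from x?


For the constraint x < y, x needs a supporting value in y's domain.
x can be at most 23 (one less than y's maximum).
Valid x values from domain: 17 out of 17.
Pruned = 17 - 17 = 0.

0


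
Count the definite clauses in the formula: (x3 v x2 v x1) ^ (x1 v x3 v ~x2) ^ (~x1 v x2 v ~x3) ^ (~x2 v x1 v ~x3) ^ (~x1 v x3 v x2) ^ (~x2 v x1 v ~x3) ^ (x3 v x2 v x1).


A definite clause has exactly one positive literal.
Clause 1: 3 positive -> not definite
Clause 2: 2 positive -> not definite
Clause 3: 1 positive -> definite
Clause 4: 1 positive -> definite
Clause 5: 2 positive -> not definite
Clause 6: 1 positive -> definite
Clause 7: 3 positive -> not definite
Definite clause count = 3.

3


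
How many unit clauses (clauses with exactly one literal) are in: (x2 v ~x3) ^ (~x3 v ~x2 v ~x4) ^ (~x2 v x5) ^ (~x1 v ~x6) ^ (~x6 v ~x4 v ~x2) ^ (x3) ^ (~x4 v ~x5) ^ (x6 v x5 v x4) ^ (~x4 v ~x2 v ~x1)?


A unit clause contains exactly one literal.
Unit clauses found: (x3).
Count = 1.

1


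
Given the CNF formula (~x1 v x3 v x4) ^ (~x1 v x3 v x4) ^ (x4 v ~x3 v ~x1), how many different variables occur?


Identify each distinct variable in the formula.
Variables found: x1, x3, x4.
Total distinct variables = 3.

3


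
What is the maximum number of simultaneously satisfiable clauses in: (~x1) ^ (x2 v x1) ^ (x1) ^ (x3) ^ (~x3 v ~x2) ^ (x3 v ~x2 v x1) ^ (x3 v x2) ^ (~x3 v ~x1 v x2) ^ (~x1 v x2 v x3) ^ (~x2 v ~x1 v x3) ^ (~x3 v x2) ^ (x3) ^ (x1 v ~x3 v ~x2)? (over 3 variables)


Enumerate all 8 truth assignments.
For each, count how many of the 13 clauses are satisfied.
The formula is not fully satisfiable, so the maximum is below 13.
Maximum simultaneously satisfiable clauses = 11.

11


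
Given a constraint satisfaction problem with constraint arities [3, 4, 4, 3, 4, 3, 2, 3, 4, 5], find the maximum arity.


The arities are: 3, 4, 4, 3, 4, 3, 2, 3, 4, 5.
Scan for the maximum value.
Maximum arity = 5.

5


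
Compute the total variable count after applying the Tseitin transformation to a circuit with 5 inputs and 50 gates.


The Tseitin transformation introduces one auxiliary variable per gate.
Total variables = inputs + gates = 5 + 50 = 55.

55


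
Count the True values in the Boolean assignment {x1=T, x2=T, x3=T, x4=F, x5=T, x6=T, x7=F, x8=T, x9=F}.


The weight is the number of variables assigned True.
True variables: x1, x2, x3, x5, x6, x8.
Weight = 6.

6


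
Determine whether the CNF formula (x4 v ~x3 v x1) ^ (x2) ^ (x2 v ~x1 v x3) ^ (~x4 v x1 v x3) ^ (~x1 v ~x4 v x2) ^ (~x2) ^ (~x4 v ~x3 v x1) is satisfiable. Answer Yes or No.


Check all 16 possible truth assignments.
Number of satisfying assignments found: 0.
The formula is unsatisfiable.

No


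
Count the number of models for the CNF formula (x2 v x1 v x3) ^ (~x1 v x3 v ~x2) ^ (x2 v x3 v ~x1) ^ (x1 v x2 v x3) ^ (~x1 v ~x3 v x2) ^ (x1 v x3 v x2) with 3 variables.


Enumerate all 8 truth assignments over 3 variables.
Test each against every clause.
Satisfying assignments found: 4.

4


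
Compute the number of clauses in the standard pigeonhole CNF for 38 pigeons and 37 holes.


The PHP encoding has two parts:
1) At-least-one-hole clauses: 38 (one per pigeon, each with 37 literals).
2) At-most-one-pigeon-per-hole clauses: 37 holes * C(38,2) = 37 * 703 = 26011.
Total clauses = 38 + 26011 = 26049.

26049


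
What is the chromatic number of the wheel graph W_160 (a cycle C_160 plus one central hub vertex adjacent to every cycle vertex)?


W_160 consists of the cycle C_160 together with a hub vertex adjacent to every cycle vertex.
The cycle C_160 needs 2 colors (even cycle -> 2).
The hub is adjacent to every cycle vertex, so it must receive a new color distinct from all of them.
Chromatic number = 2 + 1 = 3.

3


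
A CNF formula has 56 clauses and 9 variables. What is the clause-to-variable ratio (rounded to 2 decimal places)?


Clause-to-variable ratio = clauses / variables.
56 / 9 = 6.22.

6.22


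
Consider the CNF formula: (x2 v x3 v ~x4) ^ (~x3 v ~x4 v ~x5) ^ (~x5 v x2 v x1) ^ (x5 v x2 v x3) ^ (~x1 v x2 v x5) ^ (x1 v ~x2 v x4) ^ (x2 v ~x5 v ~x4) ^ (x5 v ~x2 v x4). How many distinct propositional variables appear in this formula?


Identify each distinct variable in the formula.
Variables found: x1, x2, x3, x4, x5.
Total distinct variables = 5.

5


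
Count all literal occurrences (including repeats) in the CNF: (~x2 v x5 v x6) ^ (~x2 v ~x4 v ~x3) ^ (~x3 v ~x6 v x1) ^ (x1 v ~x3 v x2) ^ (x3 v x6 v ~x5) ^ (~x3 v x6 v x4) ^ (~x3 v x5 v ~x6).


Clause lengths: 3, 3, 3, 3, 3, 3, 3.
Sum = 3 + 3 + 3 + 3 + 3 + 3 + 3 = 21.

21


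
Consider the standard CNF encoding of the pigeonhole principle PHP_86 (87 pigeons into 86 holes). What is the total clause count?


The PHP encoding has two parts:
1) At-least-one-hole clauses: 87 (one per pigeon, each with 86 literals).
2) At-most-one-pigeon-per-hole clauses: 86 holes * C(87,2) = 86 * 3741 = 321726.
Total clauses = 87 + 321726 = 321813.

321813


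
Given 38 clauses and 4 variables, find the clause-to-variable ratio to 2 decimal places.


Clause-to-variable ratio = clauses / variables.
38 / 4 = 9.5.

9.5


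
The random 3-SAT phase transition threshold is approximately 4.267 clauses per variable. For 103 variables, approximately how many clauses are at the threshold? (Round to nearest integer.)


The 3-SAT phase transition occurs at approximately 4.267 clauses per variable.
m = 4.267 * 103 = 439.501.
Rounded to nearest integer: 440.

440


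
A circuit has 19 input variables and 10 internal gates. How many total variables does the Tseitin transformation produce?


The Tseitin transformation introduces one auxiliary variable per gate.
Total variables = inputs + gates = 19 + 10 = 29.

29


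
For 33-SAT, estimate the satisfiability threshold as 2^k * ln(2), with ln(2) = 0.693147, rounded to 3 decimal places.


Using the asymptotic formula: threshold ~ 2^k * ln(2).
2^33 = 8589934592.
8589934592 * 0.693147 = 5954087392.641.

5954087392.641


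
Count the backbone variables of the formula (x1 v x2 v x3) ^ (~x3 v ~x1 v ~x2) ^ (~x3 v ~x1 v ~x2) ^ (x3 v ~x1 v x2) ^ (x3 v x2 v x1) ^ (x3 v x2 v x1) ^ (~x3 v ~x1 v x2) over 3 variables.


Find all satisfying assignments: 4 model(s).
Check which variables have the same value in every model.
No variable is fixed across all models.
Backbone size = 0.

0


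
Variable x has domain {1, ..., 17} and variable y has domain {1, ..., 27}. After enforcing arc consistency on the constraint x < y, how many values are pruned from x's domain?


For the constraint x < y, x needs a supporting value in y's domain.
x can be at most 26 (one less than y's maximum).
Valid x values from domain: 17 out of 17.
Pruned = 17 - 17 = 0.

0


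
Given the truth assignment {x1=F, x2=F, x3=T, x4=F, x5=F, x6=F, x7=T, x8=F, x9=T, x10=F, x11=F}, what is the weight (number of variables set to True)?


The weight is the number of variables assigned True.
True variables: x3, x7, x9.
Weight = 3.

3


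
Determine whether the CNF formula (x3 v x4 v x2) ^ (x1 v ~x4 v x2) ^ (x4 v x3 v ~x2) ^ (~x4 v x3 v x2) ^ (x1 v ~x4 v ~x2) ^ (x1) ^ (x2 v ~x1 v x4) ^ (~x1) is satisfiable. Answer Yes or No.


Check all 16 possible truth assignments.
Number of satisfying assignments found: 0.
The formula is unsatisfiable.

No


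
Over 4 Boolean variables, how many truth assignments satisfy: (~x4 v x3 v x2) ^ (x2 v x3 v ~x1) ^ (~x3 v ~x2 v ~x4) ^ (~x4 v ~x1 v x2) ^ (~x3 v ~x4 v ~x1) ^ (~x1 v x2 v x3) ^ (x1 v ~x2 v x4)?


Enumerate all 16 truth assignments over 4 variables.
Test each against every clause.
Satisfying assignments found: 8.

8


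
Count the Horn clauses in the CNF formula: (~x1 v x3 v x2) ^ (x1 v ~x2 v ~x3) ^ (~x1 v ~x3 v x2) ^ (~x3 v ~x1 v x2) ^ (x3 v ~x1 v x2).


A Horn clause has at most one positive literal.
Clause 1: 2 positive lit(s) -> not Horn
Clause 2: 1 positive lit(s) -> Horn
Clause 3: 1 positive lit(s) -> Horn
Clause 4: 1 positive lit(s) -> Horn
Clause 5: 2 positive lit(s) -> not Horn
Total Horn clauses = 3.

3


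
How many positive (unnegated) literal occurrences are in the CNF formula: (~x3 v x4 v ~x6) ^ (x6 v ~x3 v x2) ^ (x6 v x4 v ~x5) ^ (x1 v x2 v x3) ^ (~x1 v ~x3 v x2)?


Scan each clause for unnegated literals.
Clause 1: 1 positive; Clause 2: 2 positive; Clause 3: 2 positive; Clause 4: 3 positive; Clause 5: 1 positive.
Total positive literal occurrences = 9.

9


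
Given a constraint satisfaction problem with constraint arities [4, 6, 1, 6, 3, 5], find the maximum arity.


The arities are: 4, 6, 1, 6, 3, 5.
Scan for the maximum value.
Maximum arity = 6.

6


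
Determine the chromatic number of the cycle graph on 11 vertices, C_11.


An odd cycle cannot be 2-colored: alternating two colors around the cycle returns to the start with a conflict.
Since 11 is odd, three colors are required (and three suffice).
Chromatic number = 3.

3


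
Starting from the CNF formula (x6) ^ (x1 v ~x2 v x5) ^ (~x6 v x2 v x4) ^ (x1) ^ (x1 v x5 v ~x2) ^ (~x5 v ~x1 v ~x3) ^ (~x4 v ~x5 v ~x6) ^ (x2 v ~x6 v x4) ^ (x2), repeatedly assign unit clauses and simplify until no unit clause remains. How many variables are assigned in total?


Unit propagation repeatedly assigns the literal in any unit clause, then simplifies.
Assignments in order: x6 = T, x1 = T, x2 = T.
No further unit clauses remain.
Total variables assigned = 3.

3


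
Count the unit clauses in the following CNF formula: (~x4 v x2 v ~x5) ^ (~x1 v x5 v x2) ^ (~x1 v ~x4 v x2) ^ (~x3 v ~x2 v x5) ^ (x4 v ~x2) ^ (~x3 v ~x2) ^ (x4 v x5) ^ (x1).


A unit clause contains exactly one literal.
Unit clauses found: (x1).
Count = 1.

1


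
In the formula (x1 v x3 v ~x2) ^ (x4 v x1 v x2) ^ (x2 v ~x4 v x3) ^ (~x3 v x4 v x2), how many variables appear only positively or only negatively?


A pure literal appears in only one polarity across all clauses.
Pure literals: x1 (positive only).
Count = 1.

1


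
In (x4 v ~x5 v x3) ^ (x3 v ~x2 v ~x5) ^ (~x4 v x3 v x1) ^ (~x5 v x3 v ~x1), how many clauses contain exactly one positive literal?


A definite clause has exactly one positive literal.
Clause 1: 2 positive -> not definite
Clause 2: 1 positive -> definite
Clause 3: 2 positive -> not definite
Clause 4: 1 positive -> definite
Definite clause count = 2.

2


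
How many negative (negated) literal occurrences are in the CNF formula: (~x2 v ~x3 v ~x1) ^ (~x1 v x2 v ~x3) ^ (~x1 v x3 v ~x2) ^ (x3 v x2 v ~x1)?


Scan each clause for negated literals.
Clause 1: 3 negative; Clause 2: 2 negative; Clause 3: 2 negative; Clause 4: 1 negative.
Total negative literal occurrences = 8.

8


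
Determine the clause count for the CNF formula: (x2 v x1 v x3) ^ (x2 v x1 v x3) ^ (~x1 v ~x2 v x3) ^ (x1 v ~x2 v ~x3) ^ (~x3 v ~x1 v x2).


Each group enclosed in parentheses joined by ^ is one clause.
Counting the conjuncts: 5 clauses.

5


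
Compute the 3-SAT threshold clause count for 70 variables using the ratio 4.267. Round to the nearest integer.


The 3-SAT phase transition occurs at approximately 4.267 clauses per variable.
m = 4.267 * 70 = 298.69.
Rounded to nearest integer: 299.

299


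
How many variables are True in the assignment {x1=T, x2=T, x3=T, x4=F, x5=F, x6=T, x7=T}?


The weight is the number of variables assigned True.
True variables: x1, x2, x3, x6, x7.
Weight = 5.

5


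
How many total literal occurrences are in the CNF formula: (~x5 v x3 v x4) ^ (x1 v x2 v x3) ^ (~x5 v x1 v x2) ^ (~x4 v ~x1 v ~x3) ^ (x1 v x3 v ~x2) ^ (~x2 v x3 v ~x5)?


Clause lengths: 3, 3, 3, 3, 3, 3.
Sum = 3 + 3 + 3 + 3 + 3 + 3 = 18.

18


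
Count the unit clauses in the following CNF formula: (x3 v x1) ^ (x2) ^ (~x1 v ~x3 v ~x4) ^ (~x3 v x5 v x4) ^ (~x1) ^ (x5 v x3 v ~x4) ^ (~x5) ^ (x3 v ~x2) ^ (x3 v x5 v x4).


A unit clause contains exactly one literal.
Unit clauses found: (x2), (~x1), (~x5).
Count = 3.

3


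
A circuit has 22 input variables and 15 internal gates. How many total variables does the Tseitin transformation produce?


The Tseitin transformation introduces one auxiliary variable per gate.
Total variables = inputs + gates = 22 + 15 = 37.

37


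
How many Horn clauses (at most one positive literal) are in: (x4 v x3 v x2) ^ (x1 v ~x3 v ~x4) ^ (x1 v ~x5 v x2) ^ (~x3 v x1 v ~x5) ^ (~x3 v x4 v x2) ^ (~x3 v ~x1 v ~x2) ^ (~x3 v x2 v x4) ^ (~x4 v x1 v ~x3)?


A Horn clause has at most one positive literal.
Clause 1: 3 positive lit(s) -> not Horn
Clause 2: 1 positive lit(s) -> Horn
Clause 3: 2 positive lit(s) -> not Horn
Clause 4: 1 positive lit(s) -> Horn
Clause 5: 2 positive lit(s) -> not Horn
Clause 6: 0 positive lit(s) -> Horn
Clause 7: 2 positive lit(s) -> not Horn
Clause 8: 1 positive lit(s) -> Horn
Total Horn clauses = 4.

4


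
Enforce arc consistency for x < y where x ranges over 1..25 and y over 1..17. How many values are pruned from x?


For the constraint x < y, x needs a supporting value in y's domain.
x can be at most 16 (one less than y's maximum).
Valid x values from domain: 16 out of 25.
Pruned = 25 - 16 = 9.

9


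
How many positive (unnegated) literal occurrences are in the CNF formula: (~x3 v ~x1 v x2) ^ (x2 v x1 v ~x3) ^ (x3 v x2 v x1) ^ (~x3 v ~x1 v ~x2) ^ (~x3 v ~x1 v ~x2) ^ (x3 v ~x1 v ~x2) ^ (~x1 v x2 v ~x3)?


Scan each clause for unnegated literals.
Clause 1: 1 positive; Clause 2: 2 positive; Clause 3: 3 positive; Clause 4: 0 positive; Clause 5: 0 positive; Clause 6: 1 positive; Clause 7: 1 positive.
Total positive literal occurrences = 8.

8


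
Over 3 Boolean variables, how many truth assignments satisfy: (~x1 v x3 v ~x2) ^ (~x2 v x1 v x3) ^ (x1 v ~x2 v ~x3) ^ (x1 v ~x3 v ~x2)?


Enumerate all 8 truth assignments over 3 variables.
Test each against every clause.
Satisfying assignments found: 5.

5


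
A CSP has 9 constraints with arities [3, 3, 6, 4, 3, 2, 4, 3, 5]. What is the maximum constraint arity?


The arities are: 3, 3, 6, 4, 3, 2, 4, 3, 5.
Scan for the maximum value.
Maximum arity = 6.

6


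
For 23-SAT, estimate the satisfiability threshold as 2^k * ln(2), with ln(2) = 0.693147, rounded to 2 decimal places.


Using the asymptotic formula: threshold ~ 2^k * ln(2).
2^23 = 8388608.
8388608 * 0.693147 = 5814538.47.

5814538.47


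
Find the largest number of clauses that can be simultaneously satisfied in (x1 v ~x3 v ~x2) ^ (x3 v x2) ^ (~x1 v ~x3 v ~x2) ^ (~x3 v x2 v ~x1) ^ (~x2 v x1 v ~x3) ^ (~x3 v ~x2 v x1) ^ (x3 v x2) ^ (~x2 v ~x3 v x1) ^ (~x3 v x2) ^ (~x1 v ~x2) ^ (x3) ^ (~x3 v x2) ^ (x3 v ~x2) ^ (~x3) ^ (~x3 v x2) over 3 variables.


Enumerate all 8 truth assignments.
For each, count how many of the 15 clauses are satisfied.
The formula is not fully satisfiable, so the maximum is below 15.
Maximum simultaneously satisfiable clauses = 13.

13


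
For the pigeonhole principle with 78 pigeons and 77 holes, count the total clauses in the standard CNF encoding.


The PHP encoding has two parts:
1) At-least-one-hole clauses: 78 (one per pigeon, each with 77 literals).
2) At-most-one-pigeon-per-hole clauses: 77 holes * C(78,2) = 77 * 3003 = 231231.
Total clauses = 78 + 231231 = 231309.

231309


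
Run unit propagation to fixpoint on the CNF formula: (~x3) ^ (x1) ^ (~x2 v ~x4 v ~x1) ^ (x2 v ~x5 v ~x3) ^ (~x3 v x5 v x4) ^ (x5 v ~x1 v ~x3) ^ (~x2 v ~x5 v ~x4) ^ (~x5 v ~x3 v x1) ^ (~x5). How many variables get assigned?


Unit propagation repeatedly assigns the literal in any unit clause, then simplifies.
Assignments in order: x3 = F, x1 = T, x5 = F.
No further unit clauses remain.
Total variables assigned = 3.

3


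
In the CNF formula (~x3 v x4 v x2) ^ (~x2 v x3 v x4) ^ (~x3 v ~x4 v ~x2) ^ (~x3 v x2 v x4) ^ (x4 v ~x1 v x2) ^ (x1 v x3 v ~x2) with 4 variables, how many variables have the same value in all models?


Find all satisfying assignments: 8 model(s).
Check which variables have the same value in every model.
No variable is fixed across all models.
Backbone size = 0.

0


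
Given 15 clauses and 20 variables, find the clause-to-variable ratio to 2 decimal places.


Clause-to-variable ratio = clauses / variables.
15 / 20 = 0.75.

0.75


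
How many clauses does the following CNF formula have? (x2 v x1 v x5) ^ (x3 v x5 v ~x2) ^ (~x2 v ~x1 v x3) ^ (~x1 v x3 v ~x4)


Each group enclosed in parentheses joined by ^ is one clause.
Counting the conjuncts: 4 clauses.

4


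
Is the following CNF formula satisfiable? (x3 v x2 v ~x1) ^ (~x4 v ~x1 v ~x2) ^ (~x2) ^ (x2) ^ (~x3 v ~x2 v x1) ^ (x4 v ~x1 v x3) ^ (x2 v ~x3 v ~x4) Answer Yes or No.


Check all 16 possible truth assignments.
Number of satisfying assignments found: 0.
The formula is unsatisfiable.

No


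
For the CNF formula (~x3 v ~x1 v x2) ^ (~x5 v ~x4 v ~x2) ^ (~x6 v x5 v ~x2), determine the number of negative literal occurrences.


Scan each clause for negated literals.
Clause 1: 2 negative; Clause 2: 3 negative; Clause 3: 2 negative.
Total negative literal occurrences = 7.

7


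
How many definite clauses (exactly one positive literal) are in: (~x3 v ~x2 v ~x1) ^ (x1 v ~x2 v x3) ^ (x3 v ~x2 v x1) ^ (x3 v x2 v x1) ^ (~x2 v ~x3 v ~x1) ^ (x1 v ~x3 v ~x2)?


A definite clause has exactly one positive literal.
Clause 1: 0 positive -> not definite
Clause 2: 2 positive -> not definite
Clause 3: 2 positive -> not definite
Clause 4: 3 positive -> not definite
Clause 5: 0 positive -> not definite
Clause 6: 1 positive -> definite
Definite clause count = 1.

1


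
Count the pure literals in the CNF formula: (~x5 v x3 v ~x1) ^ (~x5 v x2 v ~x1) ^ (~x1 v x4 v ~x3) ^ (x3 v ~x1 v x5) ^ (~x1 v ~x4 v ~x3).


A pure literal appears in only one polarity across all clauses.
Pure literals: x1 (negative only), x2 (positive only).
Count = 2.

2


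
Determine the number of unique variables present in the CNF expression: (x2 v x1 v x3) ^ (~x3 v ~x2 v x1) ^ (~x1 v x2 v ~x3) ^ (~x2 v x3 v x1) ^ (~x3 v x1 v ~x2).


Identify each distinct variable in the formula.
Variables found: x1, x2, x3.
Total distinct variables = 3.

3


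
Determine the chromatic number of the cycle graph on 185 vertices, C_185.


An odd cycle cannot be 2-colored: alternating two colors around the cycle returns to the start with a conflict.
Since 185 is odd, three colors are required (and three suffice).
Chromatic number = 3.

3


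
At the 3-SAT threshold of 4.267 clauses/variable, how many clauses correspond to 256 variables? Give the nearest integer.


The 3-SAT phase transition occurs at approximately 4.267 clauses per variable.
m = 4.267 * 256 = 1092.352.
Rounded to nearest integer: 1092.

1092


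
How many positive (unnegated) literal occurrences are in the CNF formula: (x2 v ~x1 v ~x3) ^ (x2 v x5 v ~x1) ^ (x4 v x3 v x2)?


Scan each clause for unnegated literals.
Clause 1: 1 positive; Clause 2: 2 positive; Clause 3: 3 positive.
Total positive literal occurrences = 6.

6


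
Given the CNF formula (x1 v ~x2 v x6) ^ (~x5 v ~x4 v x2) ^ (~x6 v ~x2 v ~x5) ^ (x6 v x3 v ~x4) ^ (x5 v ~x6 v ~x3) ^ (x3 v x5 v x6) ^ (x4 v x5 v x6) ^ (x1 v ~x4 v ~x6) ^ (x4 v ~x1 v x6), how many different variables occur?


Identify each distinct variable in the formula.
Variables found: x1, x2, x3, x4, x5, x6.
Total distinct variables = 6.

6


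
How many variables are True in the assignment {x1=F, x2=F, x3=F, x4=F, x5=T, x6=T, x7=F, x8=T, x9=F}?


The weight is the number of variables assigned True.
True variables: x5, x6, x8.
Weight = 3.

3


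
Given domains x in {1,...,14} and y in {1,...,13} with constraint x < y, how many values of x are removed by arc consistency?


For the constraint x < y, x needs a supporting value in y's domain.
x can be at most 12 (one less than y's maximum).
Valid x values from domain: 12 out of 14.
Pruned = 14 - 12 = 2.

2


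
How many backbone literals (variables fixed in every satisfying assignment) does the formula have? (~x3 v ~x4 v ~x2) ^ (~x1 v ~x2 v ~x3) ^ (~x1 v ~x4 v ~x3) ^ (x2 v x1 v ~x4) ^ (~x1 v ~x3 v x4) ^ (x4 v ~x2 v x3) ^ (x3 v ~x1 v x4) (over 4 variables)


Find all satisfying assignments: 6 model(s).
Check which variables have the same value in every model.
No variable is fixed across all models.
Backbone size = 0.

0


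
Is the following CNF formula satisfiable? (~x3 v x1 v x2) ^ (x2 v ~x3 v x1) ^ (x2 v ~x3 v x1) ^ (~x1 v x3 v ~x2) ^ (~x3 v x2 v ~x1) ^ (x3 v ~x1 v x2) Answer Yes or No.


Check all 8 possible truth assignments.
Number of satisfying assignments found: 4.
The formula is satisfiable.

Yes


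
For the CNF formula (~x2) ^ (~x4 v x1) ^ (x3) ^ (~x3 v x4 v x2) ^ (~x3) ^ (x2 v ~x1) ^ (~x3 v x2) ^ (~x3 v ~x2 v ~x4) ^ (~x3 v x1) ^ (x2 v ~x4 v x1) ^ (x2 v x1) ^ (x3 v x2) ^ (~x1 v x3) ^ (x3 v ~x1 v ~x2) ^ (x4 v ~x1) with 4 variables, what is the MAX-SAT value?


Enumerate all 16 truth assignments.
For each, count how many of the 15 clauses are satisfied.
The formula is not fully satisfiable, so the maximum is below 15.
Maximum simultaneously satisfiable clauses = 13.

13


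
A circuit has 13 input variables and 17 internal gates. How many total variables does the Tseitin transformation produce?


The Tseitin transformation introduces one auxiliary variable per gate.
Total variables = inputs + gates = 13 + 17 = 30.

30


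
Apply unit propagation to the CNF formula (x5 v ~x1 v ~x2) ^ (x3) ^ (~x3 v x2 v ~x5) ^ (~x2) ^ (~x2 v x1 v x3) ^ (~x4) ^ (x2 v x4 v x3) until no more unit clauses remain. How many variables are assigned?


Unit propagation repeatedly assigns the literal in any unit clause, then simplifies.
Assignments in order: x3 = T, x2 = F, x5 = F, x4 = F.
No further unit clauses remain.
Total variables assigned = 4.

4


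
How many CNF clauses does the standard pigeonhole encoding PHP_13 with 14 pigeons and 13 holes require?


The PHP encoding has two parts:
1) At-least-one-hole clauses: 14 (one per pigeon, each with 13 literals).
2) At-most-one-pigeon-per-hole clauses: 13 holes * C(14,2) = 13 * 91 = 1183.
Total clauses = 14 + 1183 = 1197.

1197


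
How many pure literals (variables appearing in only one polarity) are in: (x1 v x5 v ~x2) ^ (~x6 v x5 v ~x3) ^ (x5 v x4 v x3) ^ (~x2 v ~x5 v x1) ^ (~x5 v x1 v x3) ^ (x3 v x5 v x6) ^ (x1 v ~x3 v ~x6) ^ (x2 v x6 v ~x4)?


A pure literal appears in only one polarity across all clauses.
Pure literals: x1 (positive only).
Count = 1.

1


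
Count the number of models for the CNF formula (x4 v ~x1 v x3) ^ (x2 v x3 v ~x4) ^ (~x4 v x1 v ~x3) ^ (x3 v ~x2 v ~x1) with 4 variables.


Enumerate all 16 truth assignments over 4 variables.
Test each against every clause.
Satisfying assignments found: 9.

9


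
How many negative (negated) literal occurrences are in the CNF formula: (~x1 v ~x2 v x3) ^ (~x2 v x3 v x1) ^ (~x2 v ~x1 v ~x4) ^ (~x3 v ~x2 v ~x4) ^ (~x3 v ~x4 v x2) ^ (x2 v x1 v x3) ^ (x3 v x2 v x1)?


Scan each clause for negated literals.
Clause 1: 2 negative; Clause 2: 1 negative; Clause 3: 3 negative; Clause 4: 3 negative; Clause 5: 2 negative; Clause 6: 0 negative; Clause 7: 0 negative.
Total negative literal occurrences = 11.

11


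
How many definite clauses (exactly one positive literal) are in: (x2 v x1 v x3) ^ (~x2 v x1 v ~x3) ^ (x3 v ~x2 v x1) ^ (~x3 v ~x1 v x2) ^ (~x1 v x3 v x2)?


A definite clause has exactly one positive literal.
Clause 1: 3 positive -> not definite
Clause 2: 1 positive -> definite
Clause 3: 2 positive -> not definite
Clause 4: 1 positive -> definite
Clause 5: 2 positive -> not definite
Definite clause count = 2.

2


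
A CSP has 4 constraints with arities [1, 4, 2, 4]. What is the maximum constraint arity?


The arities are: 1, 4, 2, 4.
Scan for the maximum value.
Maximum arity = 4.

4


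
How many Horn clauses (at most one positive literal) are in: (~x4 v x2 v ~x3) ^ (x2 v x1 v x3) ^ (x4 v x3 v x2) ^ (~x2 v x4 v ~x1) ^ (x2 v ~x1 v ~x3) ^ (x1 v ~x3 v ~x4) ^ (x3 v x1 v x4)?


A Horn clause has at most one positive literal.
Clause 1: 1 positive lit(s) -> Horn
Clause 2: 3 positive lit(s) -> not Horn
Clause 3: 3 positive lit(s) -> not Horn
Clause 4: 1 positive lit(s) -> Horn
Clause 5: 1 positive lit(s) -> Horn
Clause 6: 1 positive lit(s) -> Horn
Clause 7: 3 positive lit(s) -> not Horn
Total Horn clauses = 4.

4


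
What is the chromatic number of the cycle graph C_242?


A cycle on an even number of vertices is bipartite: alternate two colors around the cycle.
Since 242 is even, two colors suffice, and at least two are needed because the graph has edges.
Chromatic number = 2.

2


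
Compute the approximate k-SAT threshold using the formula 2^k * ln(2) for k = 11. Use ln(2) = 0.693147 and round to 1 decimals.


Using the asymptotic formula: threshold ~ 2^k * ln(2).
2^11 = 2048.
2048 * 0.693147 = 1419.6.

1419.6


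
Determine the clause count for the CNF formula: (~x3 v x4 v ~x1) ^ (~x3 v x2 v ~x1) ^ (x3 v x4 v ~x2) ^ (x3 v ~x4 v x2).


Each group enclosed in parentheses joined by ^ is one clause.
Counting the conjuncts: 4 clauses.

4


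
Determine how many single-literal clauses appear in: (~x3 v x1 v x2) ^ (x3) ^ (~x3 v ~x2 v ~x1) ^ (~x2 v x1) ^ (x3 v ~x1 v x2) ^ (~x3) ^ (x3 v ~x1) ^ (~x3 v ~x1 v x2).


A unit clause contains exactly one literal.
Unit clauses found: (x3), (~x3).
Count = 2.

2


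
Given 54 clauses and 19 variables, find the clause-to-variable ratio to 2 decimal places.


Clause-to-variable ratio = clauses / variables.
54 / 19 = 2.84.

2.84


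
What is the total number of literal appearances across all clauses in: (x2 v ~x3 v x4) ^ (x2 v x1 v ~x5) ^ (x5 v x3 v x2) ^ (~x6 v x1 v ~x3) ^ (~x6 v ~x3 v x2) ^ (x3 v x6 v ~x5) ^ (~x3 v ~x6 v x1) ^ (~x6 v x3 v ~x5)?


Clause lengths: 3, 3, 3, 3, 3, 3, 3, 3.
Sum = 3 + 3 + 3 + 3 + 3 + 3 + 3 + 3 = 24.

24


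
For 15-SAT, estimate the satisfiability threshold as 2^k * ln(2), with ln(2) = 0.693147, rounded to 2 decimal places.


Using the asymptotic formula: threshold ~ 2^k * ln(2).
2^15 = 32768.
32768 * 0.693147 = 22713.04.

22713.04


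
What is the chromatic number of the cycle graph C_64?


A cycle on an even number of vertices is bipartite: alternate two colors around the cycle.
Since 64 is even, two colors suffice, and at least two are needed because the graph has edges.
Chromatic number = 2.

2


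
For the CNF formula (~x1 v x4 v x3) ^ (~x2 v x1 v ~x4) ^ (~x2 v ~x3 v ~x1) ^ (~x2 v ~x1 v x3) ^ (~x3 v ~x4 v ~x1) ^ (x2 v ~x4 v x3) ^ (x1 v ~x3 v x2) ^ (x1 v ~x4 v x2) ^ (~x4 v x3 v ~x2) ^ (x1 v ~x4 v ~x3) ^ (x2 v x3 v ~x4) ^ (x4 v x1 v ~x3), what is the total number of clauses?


Each group enclosed in parentheses joined by ^ is one clause.
Counting the conjuncts: 12 clauses.

12


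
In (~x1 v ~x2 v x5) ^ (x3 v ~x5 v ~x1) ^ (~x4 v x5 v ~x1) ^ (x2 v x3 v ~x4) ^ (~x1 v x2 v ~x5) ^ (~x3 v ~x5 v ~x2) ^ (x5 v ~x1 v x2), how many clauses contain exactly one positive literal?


A definite clause has exactly one positive literal.
Clause 1: 1 positive -> definite
Clause 2: 1 positive -> definite
Clause 3: 1 positive -> definite
Clause 4: 2 positive -> not definite
Clause 5: 1 positive -> definite
Clause 6: 0 positive -> not definite
Clause 7: 2 positive -> not definite
Definite clause count = 4.

4


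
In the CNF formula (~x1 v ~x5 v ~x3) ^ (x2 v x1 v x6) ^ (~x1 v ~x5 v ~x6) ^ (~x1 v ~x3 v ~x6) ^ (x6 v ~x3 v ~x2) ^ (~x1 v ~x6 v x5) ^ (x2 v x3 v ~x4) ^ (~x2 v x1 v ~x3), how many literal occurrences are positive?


Scan each clause for unnegated literals.
Clause 1: 0 positive; Clause 2: 3 positive; Clause 3: 0 positive; Clause 4: 0 positive; Clause 5: 1 positive; Clause 6: 1 positive; Clause 7: 2 positive; Clause 8: 1 positive.
Total positive literal occurrences = 8.

8


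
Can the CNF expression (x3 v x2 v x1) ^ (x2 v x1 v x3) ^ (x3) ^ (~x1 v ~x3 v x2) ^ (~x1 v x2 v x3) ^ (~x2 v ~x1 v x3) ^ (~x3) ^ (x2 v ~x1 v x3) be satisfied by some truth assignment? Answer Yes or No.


Check all 8 possible truth assignments.
Number of satisfying assignments found: 0.
The formula is unsatisfiable.

No


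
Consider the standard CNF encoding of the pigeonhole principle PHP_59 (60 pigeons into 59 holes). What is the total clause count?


The PHP encoding has two parts:
1) At-least-one-hole clauses: 60 (one per pigeon, each with 59 literals).
2) At-most-one-pigeon-per-hole clauses: 59 holes * C(60,2) = 59 * 1770 = 104430.
Total clauses = 60 + 104430 = 104490.

104490


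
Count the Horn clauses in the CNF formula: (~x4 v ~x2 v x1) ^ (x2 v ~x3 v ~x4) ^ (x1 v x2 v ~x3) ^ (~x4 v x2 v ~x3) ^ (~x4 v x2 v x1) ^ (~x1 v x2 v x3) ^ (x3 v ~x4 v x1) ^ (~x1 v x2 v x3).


A Horn clause has at most one positive literal.
Clause 1: 1 positive lit(s) -> Horn
Clause 2: 1 positive lit(s) -> Horn
Clause 3: 2 positive lit(s) -> not Horn
Clause 4: 1 positive lit(s) -> Horn
Clause 5: 2 positive lit(s) -> not Horn
Clause 6: 2 positive lit(s) -> not Horn
Clause 7: 2 positive lit(s) -> not Horn
Clause 8: 2 positive lit(s) -> not Horn
Total Horn clauses = 3.

3


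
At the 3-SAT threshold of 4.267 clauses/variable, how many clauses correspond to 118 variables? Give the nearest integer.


The 3-SAT phase transition occurs at approximately 4.267 clauses per variable.
m = 4.267 * 118 = 503.506.
Rounded to nearest integer: 504.

504


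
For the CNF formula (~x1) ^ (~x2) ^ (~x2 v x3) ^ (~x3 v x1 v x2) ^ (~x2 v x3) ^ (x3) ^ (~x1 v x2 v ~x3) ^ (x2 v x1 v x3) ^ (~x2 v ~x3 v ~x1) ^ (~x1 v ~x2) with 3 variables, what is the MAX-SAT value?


Enumerate all 8 truth assignments.
For each, count how many of the 10 clauses are satisfied.
The formula is not fully satisfiable, so the maximum is below 10.
Maximum simultaneously satisfiable clauses = 9.

9


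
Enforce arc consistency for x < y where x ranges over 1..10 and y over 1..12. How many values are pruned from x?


For the constraint x < y, x needs a supporting value in y's domain.
x can be at most 11 (one less than y's maximum).
Valid x values from domain: 10 out of 10.
Pruned = 10 - 10 = 0.

0


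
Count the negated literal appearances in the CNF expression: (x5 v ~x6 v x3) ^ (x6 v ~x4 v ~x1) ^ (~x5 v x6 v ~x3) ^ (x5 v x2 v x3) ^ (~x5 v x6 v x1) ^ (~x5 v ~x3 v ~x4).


Scan each clause for negated literals.
Clause 1: 1 negative; Clause 2: 2 negative; Clause 3: 2 negative; Clause 4: 0 negative; Clause 5: 1 negative; Clause 6: 3 negative.
Total negative literal occurrences = 9.

9


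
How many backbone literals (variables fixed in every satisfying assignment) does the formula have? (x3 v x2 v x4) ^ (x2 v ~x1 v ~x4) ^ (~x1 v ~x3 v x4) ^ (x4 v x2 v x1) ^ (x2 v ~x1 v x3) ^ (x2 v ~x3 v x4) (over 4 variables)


Find all satisfying assignments: 9 model(s).
Check which variables have the same value in every model.
No variable is fixed across all models.
Backbone size = 0.

0


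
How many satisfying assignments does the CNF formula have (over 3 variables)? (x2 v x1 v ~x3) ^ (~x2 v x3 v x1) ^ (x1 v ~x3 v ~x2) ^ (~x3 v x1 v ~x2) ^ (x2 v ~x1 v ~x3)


Enumerate all 8 truth assignments over 3 variables.
Test each against every clause.
Satisfying assignments found: 4.

4


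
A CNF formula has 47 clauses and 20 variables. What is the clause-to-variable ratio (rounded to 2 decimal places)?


Clause-to-variable ratio = clauses / variables.
47 / 20 = 2.35.

2.35


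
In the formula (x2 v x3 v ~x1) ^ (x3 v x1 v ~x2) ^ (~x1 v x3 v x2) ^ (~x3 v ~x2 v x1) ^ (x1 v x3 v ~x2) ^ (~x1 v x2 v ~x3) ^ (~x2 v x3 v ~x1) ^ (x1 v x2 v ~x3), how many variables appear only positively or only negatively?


A pure literal appears in only one polarity across all clauses.
No pure literals found.
Count = 0.

0


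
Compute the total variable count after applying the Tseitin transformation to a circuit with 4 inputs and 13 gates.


The Tseitin transformation introduces one auxiliary variable per gate.
Total variables = inputs + gates = 4 + 13 = 17.

17


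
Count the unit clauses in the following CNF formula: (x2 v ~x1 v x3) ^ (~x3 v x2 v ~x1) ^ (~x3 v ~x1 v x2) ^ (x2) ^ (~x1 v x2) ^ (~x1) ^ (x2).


A unit clause contains exactly one literal.
Unit clauses found: (x2), (~x1), (x2).
Count = 3.

3


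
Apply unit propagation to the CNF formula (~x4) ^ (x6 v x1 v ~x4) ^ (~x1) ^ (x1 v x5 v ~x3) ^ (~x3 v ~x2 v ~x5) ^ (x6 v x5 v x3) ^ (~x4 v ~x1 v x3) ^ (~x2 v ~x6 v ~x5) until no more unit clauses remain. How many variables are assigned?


Unit propagation repeatedly assigns the literal in any unit clause, then simplifies.
Assignments in order: x4 = F, x1 = F.
No further unit clauses remain.
Total variables assigned = 2.

2


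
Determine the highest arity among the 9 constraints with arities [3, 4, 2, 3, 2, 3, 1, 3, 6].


The arities are: 3, 4, 2, 3, 2, 3, 1, 3, 6.
Scan for the maximum value.
Maximum arity = 6.

6


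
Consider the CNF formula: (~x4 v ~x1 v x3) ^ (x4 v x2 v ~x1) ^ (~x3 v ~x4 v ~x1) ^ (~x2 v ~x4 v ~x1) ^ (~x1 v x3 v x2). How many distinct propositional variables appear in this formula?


Identify each distinct variable in the formula.
Variables found: x1, x2, x3, x4.
Total distinct variables = 4.

4


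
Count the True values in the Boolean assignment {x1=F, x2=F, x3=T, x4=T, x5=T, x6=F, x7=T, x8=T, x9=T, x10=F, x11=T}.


The weight is the number of variables assigned True.
True variables: x3, x4, x5, x7, x8, x9, x11.
Weight = 7.

7


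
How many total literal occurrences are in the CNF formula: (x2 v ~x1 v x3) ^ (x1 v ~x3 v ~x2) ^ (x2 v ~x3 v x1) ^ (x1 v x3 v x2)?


Clause lengths: 3, 3, 3, 3.
Sum = 3 + 3 + 3 + 3 = 12.

12


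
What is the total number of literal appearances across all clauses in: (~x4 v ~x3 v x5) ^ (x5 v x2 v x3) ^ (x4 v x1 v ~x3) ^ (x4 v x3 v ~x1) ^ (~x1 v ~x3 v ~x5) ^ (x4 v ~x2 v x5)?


Clause lengths: 3, 3, 3, 3, 3, 3.
Sum = 3 + 3 + 3 + 3 + 3 + 3 = 18.

18


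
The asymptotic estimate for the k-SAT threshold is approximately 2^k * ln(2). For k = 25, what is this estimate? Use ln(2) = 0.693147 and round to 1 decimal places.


Using the asymptotic formula: threshold ~ 2^k * ln(2).
2^25 = 33554432.
33554432 * 0.693147 = 23258153.9.

23258153.9


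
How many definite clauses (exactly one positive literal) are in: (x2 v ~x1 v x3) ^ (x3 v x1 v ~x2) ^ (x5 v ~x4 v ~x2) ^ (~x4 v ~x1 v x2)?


A definite clause has exactly one positive literal.
Clause 1: 2 positive -> not definite
Clause 2: 2 positive -> not definite
Clause 3: 1 positive -> definite
Clause 4: 1 positive -> definite
Definite clause count = 2.

2


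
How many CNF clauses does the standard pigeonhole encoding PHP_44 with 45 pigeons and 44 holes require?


The PHP encoding has two parts:
1) At-least-one-hole clauses: 45 (one per pigeon, each with 44 literals).
2) At-most-one-pigeon-per-hole clauses: 44 holes * C(45,2) = 44 * 990 = 43560.
Total clauses = 45 + 43560 = 43605.

43605


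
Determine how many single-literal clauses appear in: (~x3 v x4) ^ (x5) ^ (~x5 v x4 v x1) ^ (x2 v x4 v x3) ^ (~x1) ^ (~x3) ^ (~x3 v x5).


A unit clause contains exactly one literal.
Unit clauses found: (x5), (~x1), (~x3).
Count = 3.

3


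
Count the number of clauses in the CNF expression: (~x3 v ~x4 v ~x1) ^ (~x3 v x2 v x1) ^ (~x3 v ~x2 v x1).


Each group enclosed in parentheses joined by ^ is one clause.
Counting the conjuncts: 3 clauses.

3


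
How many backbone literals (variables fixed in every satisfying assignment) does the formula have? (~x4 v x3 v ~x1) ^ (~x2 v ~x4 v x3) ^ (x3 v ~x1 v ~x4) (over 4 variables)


Find all satisfying assignments: 13 model(s).
Check which variables have the same value in every model.
No variable is fixed across all models.
Backbone size = 0.

0


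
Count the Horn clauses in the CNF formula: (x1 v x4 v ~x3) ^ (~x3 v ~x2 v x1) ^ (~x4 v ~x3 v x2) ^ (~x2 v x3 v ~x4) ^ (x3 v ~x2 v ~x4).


A Horn clause has at most one positive literal.
Clause 1: 2 positive lit(s) -> not Horn
Clause 2: 1 positive lit(s) -> Horn
Clause 3: 1 positive lit(s) -> Horn
Clause 4: 1 positive lit(s) -> Horn
Clause 5: 1 positive lit(s) -> Horn
Total Horn clauses = 4.

4


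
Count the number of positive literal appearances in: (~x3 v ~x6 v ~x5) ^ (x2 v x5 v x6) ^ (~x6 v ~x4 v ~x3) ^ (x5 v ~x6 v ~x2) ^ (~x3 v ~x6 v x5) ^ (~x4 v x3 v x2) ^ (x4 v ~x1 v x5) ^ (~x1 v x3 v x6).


Scan each clause for unnegated literals.
Clause 1: 0 positive; Clause 2: 3 positive; Clause 3: 0 positive; Clause 4: 1 positive; Clause 5: 1 positive; Clause 6: 2 positive; Clause 7: 2 positive; Clause 8: 2 positive.
Total positive literal occurrences = 11.

11


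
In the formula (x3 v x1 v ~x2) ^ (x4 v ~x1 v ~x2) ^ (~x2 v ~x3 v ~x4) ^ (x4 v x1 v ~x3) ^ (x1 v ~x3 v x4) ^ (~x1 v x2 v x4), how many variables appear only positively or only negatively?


A pure literal appears in only one polarity across all clauses.
No pure literals found.
Count = 0.

0


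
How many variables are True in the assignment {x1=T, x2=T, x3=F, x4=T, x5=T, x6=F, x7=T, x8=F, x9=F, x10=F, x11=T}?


The weight is the number of variables assigned True.
True variables: x1, x2, x4, x5, x7, x11.
Weight = 6.

6


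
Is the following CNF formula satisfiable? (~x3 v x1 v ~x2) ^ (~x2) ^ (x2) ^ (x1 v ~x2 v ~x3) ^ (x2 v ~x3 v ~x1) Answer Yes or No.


Check all 8 possible truth assignments.
Number of satisfying assignments found: 0.
The formula is unsatisfiable.

No


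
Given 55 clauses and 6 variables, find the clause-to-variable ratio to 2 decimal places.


Clause-to-variable ratio = clauses / variables.
55 / 6 = 9.17.

9.17


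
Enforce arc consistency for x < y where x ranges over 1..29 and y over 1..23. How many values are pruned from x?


For the constraint x < y, x needs a supporting value in y's domain.
x can be at most 22 (one less than y's maximum).
Valid x values from domain: 22 out of 29.
Pruned = 29 - 22 = 7.

7


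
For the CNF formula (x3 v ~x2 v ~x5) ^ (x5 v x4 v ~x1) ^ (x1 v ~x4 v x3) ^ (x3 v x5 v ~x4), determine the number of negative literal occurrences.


Scan each clause for negated literals.
Clause 1: 2 negative; Clause 2: 1 negative; Clause 3: 1 negative; Clause 4: 1 negative.
Total negative literal occurrences = 5.

5


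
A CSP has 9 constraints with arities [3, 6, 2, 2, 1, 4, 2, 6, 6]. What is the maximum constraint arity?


The arities are: 3, 6, 2, 2, 1, 4, 2, 6, 6.
Scan for the maximum value.
Maximum arity = 6.

6


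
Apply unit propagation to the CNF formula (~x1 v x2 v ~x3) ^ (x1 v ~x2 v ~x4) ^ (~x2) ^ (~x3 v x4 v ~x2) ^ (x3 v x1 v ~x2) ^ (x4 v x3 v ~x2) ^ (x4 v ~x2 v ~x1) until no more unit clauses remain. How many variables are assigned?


Unit propagation repeatedly assigns the literal in any unit clause, then simplifies.
Assignments in order: x2 = F.
No further unit clauses remain.
Total variables assigned = 1.

1


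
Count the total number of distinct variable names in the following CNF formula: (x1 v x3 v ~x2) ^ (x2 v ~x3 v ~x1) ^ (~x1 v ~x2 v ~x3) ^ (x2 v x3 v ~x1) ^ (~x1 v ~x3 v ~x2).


Identify each distinct variable in the formula.
Variables found: x1, x2, x3.
Total distinct variables = 3.

3


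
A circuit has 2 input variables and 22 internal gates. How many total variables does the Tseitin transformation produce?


The Tseitin transformation introduces one auxiliary variable per gate.
Total variables = inputs + gates = 2 + 22 = 24.

24


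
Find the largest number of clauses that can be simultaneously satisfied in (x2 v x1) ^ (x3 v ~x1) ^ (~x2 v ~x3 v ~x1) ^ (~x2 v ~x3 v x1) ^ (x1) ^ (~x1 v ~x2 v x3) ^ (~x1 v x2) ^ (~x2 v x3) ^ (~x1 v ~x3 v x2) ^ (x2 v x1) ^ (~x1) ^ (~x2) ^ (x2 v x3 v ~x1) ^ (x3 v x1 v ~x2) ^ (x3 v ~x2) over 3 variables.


Enumerate all 8 truth assignments.
For each, count how many of the 15 clauses are satisfied.
The formula is not fully satisfiable, so the maximum is below 15.
Maximum simultaneously satisfiable clauses = 12.

12


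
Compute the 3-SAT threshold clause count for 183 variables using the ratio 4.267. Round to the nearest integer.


The 3-SAT phase transition occurs at approximately 4.267 clauses per variable.
m = 4.267 * 183 = 780.861.
Rounded to nearest integer: 781.

781
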